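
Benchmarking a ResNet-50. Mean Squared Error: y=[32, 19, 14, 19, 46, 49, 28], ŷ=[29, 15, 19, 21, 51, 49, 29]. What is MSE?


Squared errors: (32-29)²=9, (19-15)²=16, (14-19)²=25, (19-21)²=4, (46-51)²=25, (49-49)²=0, (28-29)²=1
Sum = 80
MSE = 80/7 = 80/7

80/7


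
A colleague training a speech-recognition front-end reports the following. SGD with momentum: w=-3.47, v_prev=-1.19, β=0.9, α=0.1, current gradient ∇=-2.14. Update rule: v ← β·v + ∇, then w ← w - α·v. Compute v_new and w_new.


v_new = 0.9·-1.19 - 2.14 = -1.071 - 2.14 = -3.211
w_new = -3.47 - 0.1·-3.211 = -3.47 + 0.3211 = -3.1489

v_new=-3.211, w_new=-3.1489


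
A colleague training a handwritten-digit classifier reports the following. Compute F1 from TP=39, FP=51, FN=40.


Precision = 39/90 = 0.4333
Recall = 39/79 = 0.4937
F1 = 2·P·R/(P+R) = 2·TP/(2·TP+FP+FN) = 78/(78+51+40) = 78/169 = 0.4615

0.4615


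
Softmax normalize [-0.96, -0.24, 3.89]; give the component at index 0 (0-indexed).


Exponentials: e^-0.96=0.3829, e^-0.24=0.7866, e^3.89=48.9109
Sum = 50.0804
Softmax = [0.0076, 0.0157, 0.9766]
p[0] = 0.3829/50.0804 = 0.0076

0.0076


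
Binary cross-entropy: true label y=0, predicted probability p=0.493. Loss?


BCE = -[y·ln(p) + (1-y)·ln(1-p)]
= -0 - 1·ln(1-0.493)
= -ln(0.507) = 0.6792

0.6792


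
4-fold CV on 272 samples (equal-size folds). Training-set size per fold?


Fold size = 272/4 = 68
Training per fold = 272 - 68 = 204

204


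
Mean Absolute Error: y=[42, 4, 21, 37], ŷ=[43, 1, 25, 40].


Absolute errors: |42-43|=1, |4-1|=3, |21-25|=4, |37-40|=3
Sum = 11
MAE = 11/4 = 11/4

11/4


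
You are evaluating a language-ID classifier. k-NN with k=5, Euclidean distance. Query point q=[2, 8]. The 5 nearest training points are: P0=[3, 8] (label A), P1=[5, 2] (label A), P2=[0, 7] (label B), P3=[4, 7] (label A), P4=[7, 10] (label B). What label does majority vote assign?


d(q,P0) = 1.0  (label A)
d(q,P1) = 6.7082  (label A)
d(q,P2) = 2.2361  (label B)
d(q,P3) = 2.2361  (label A)
d(q,P4) = 5.3852  (label B)
Votes: A=3, B=2
Majority → A

A


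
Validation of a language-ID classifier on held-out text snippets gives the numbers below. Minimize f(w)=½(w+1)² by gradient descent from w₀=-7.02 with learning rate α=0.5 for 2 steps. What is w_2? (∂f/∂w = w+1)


step 1: grad = -7.02+1 = -6.02; w = -7.02 - 0.5·(-6.02) = -4.01
step 2: grad = -4.01+1 = -3.01; w = -4.01 - 0.5·(-3.01) = -2.505

-2.505


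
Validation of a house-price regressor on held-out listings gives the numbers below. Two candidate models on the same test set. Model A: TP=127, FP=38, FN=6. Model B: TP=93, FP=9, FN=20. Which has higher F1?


Model A: P=127/165=0.7697, R=127/133=0.9549, F1=2PR/(P+R)=2TP/(2TP+FP+FN)=254/298=0.8523
Model B: P=93/102=0.9118, R=93/113=0.823, F1=2PR/(P+R)=2TP/(2TP+FP+FN)=186/215=0.8651
0.8523 < 0.8651 → Model B

Model B


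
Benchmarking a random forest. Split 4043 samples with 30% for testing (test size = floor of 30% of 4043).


Test = ⌊4043·30/100⌋ = 1212
Train = 4043 - 1212 = 2831

Train: 2831, Test: 1212


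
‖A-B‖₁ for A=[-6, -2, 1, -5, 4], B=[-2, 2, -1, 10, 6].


d = |-6+ 2| + |-2-2| + |1+ 1| + |-5-10| + |4-6|
  = 4 + 4 + 2 + 15 + 2
  = 27

27


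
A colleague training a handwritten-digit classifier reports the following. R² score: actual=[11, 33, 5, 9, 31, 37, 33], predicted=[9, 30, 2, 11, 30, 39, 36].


ȳ = 22.7143
SS_res = Σ(y-ŷ)² = 40
SS_tot = Σ(y-ȳ)² = 1123.43
R² = 1 - SS_res/SS_tot = 1 - 0.0356 = 0.9644

0.9644


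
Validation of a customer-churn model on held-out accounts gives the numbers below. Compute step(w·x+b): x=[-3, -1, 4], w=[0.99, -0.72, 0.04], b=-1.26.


z = (-3)·(0.99) + (-1)·(-0.72) + (4)·(0.04) - 1.26
  = -3.35
step(z) = 0 (z<0)

0


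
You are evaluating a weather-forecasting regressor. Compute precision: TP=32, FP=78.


Precision = TP/(TP+FP)
= 32/(32+78)
= 32/110 = 29.09%

29.09%


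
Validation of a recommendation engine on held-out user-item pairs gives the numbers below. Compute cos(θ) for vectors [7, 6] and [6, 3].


A·B = 7·6 + 6·3 = 60
‖A‖ = √85 = 9.2195, ‖B‖ = √45 = 6.7082
cos = 60/(√85·√45) = 60/√3825 = 0.9701

0.9701


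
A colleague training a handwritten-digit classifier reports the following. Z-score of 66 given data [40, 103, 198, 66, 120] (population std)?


μ = 105.4, σ = 54.0799
z = (66 - 105.4)/54.0799 = -0.7286

-0.7286


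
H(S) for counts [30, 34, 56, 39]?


Probabilities: [30/159, 34/159, 56/159, 39/159] ≈ [0.1887, 0.2138, 0.3522, 0.2453]
H = -((30/159)·log₂(30/159) + (34/159)·log₂(34/159) + (56/159)·log₂(56/159) + (39/159)·log₂(39/159))
  = 1.9574 bits

1.9574 bits


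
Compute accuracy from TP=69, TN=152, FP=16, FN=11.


Accuracy = (TP+TN)/(TP+TN+FP+FN)
= (69+152)/(248)
= 221/248 = 89.11%

89.11%


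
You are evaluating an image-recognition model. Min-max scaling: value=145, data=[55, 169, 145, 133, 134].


min=55, max=169
(145-55)/(169-55) = 90/114 = 0.7895

0.7895


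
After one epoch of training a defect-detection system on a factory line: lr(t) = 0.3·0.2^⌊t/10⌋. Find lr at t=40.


n_drops = ⌊40/10⌋ = 4
lr = 0.3·0.2^4 = 0.3·0.0016 = 0.00048

0.00048


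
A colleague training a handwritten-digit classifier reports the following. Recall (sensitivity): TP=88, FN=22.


Recall = TP/(TP+FN)
= 88/(88+22)
= 88/110 = 80.0%

80.0%


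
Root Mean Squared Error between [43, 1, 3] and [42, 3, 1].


MSE = 9/3 = 3
RMSE = √(9/3) = 1.7321

1.7321


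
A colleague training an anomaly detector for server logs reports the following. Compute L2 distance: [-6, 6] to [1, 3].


d = √((-6-1)² + (6-3)²)
  = √(49 + 9)
  = √58 = 7.6158

7.6158


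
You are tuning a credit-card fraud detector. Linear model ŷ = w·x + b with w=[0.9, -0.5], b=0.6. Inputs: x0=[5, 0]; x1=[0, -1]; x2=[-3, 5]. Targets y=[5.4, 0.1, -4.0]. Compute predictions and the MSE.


ŷ0 = (0.9)·(5) + (-0.5)·(0) + 0.6 = 5.1
ŷ1 = (0.9)·(0) + (-0.5)·(-1) + 0.6 = 1.1
ŷ2 = (0.9)·(-3) + (-0.5)·(5) + 0.6 = -4.6
errors² = [0.09, 1.0, 0.36]
MSE = 1.4500/3 = 0.4833

0.4833


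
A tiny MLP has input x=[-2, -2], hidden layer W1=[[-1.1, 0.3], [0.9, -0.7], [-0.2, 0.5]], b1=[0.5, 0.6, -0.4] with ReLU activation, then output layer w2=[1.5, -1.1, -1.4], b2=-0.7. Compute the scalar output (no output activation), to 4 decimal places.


z1[0] = (-1.1)·(-2) + (0.3)·(-2) + 0.5 = 2.1
z1[1] = (0.9)·(-2) + (-0.7)·(-2) + 0.6 = 0.2
z1[2] = (-0.2)·(-2) + (0.5)·(-2) - 0.4 = -1.0
h = ReLU(z1) = [2.1, 0.2, 0.0]
output = (1.5)·(2.1) + (-1.1)·(0.2) + (-1.4)·(0.0) - 0.7 = 2.23

2.23


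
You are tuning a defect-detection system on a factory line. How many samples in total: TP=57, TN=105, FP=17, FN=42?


Total = TP + TN + FP + FN
= 57 + 105 + 17 + 42
= 221
(Predicted positive: 74, predicted negative: 147)

221


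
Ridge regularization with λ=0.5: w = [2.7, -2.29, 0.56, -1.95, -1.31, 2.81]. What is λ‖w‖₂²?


‖w‖₂² = (2.7)² + (-2.29)² + (0.56)² + (-1.95)² + (-1.31)² + (2.81)²
     = 7.29 + 5.2441 + 0.3136 + 3.8025 + 1.7161 + 7.8961
     = 26.2624
λ·‖w‖₂² = 0.5·26.2624 = 13.1312

13.1312


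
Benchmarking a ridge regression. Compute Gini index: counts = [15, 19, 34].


Probabilities: [15/68, 19/68, 34/68] ≈ [0.2206, 0.2794, 0.5]
Σpᵢ² = (225 + 361 + 1156)/68² = 1742/4624
Gini = 1 - Σpᵢ² = 1 - 1742/4624 = 0.6233

0.6233


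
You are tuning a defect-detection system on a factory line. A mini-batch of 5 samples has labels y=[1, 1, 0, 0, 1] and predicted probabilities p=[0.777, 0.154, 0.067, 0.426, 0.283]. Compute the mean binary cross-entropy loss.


L[0] = -ln(0.777) = 0.2523
L[1] = -ln(0.154) = 1.8708
L[2] = -ln(1-0.067) = -ln(0.933) = 0.0694
L[3] = -ln(1-0.426) = -ln(0.574) = 0.5551
L[4] = -ln(0.283) = 1.2623
mean = (0.2523 + 1.8708 + 0.0694 + 0.5551 + 1.2623)/5 = 0.802

0.802


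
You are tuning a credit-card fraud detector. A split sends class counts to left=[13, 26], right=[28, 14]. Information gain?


Parent = [41, 40], H_parent = 0.9999
H_left = 0.9183 (n=39), H_right = 0.9183 (n=42)
H_children = (39/81)·0.9183 + (42/81)·0.9183 = 0.9183
IG = 0.9999 - 0.9183 = 0.0816

0.0816


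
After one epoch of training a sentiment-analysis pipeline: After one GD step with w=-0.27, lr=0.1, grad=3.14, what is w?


w_new = w - α·∇
= -0.27 - 0.1·3.14
= -0.27 - 0.314
= -0.584

-0.584


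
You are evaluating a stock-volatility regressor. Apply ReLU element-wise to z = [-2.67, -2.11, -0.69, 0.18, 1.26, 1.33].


ReLU(-2.67) = max(0, -2.67) = 0.0
ReLU(-2.11) = max(0, -2.11) = 0.0
ReLU(-0.69) = max(0, -0.69) = 0.0
ReLU(0.18) = max(0, 0.18) = 0.18
ReLU(1.26) = max(0, 1.26) = 1.26
ReLU(1.33) = max(0, 1.33) = 1.33
result = [0.0, 0.0, 0.0, 0.18, 1.26, 1.33]

[0.0, 0.0, 0.0, 0.18, 1.26, 1.33]


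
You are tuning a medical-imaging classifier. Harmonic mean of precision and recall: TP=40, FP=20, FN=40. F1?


Precision = 40/60 = 0.6667
Recall = 40/80 = 0.5
F1 = 2·P·R/(P+R) = 2·TP/(2·TP+FP+FN) = 80/(80+20+40) = 80/140 = 0.5714

0.5714


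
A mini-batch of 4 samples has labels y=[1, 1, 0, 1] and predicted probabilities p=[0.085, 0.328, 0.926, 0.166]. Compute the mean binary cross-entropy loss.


L[0] = -ln(0.085) = 2.4651
L[1] = -ln(0.328) = 1.1147
L[2] = -ln(1-0.926) = -ln(0.074) = 2.6037
L[3] = -ln(0.166) = 1.7958
mean = (2.4651 + 1.1147 + 2.6037 + 1.7958)/4 = 1.9948

1.9948


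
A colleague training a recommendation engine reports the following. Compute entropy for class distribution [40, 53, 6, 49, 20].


Probabilities: [40/168, 53/168, 6/168, 49/168, 20/168] ≈ [0.2381, 0.3155, 0.0357, 0.2917, 0.119]
H = -((40/168)·log₂(40/168) + (53/168)·log₂(53/168) + (6/168)·log₂(6/168) + (49/168)·log₂(49/168) + (20/168)·log₂(20/168))
  = 2.0737 bits

2.0737 bits


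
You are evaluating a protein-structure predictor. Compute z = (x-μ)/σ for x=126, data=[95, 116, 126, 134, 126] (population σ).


μ = 119.4, σ = 13.47
z = (126 - 119.4)/13.47 = 0.49

0.49


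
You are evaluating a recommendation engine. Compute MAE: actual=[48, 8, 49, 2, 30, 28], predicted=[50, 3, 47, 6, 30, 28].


Absolute errors: |48-50|=2, |8-3|=5, |49-47|=2, |2-6|=4, |30-30|=0, |28-28|=0
Sum = 13
MAE = 13/6 = 13/6

13/6


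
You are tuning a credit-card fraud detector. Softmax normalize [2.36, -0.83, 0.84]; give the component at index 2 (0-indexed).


Exponentials: e^2.36=10.591, e^-0.83=0.436, e^0.84=2.3164
Sum = 13.3434
Softmax = [0.7937, 0.0327, 0.1736]
p[2] = 2.3164/13.3434 = 0.1736

0.1736


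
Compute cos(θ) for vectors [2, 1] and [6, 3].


A·B = 2·6 + 1·3 = 15
‖A‖ = √5 = 2.2361, ‖B‖ = √45 = 6.7082
cos = 15/(√5·√45) = 15/√225 = 1.0

1.0


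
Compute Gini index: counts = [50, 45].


Probabilities: [50/95, 45/95] ≈ [0.5263, 0.4737]
Σpᵢ² = (2500 + 2025)/95² = 4525/9025
Gini = 1 - Σpᵢ² = 1 - 4525/9025 = 0.4986

0.4986


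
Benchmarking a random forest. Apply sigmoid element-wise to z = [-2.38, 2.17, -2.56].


σ(-2.38) = 1/(1+e^2.38) = 0.0847
σ(2.17) = 1/(1+e^-2.17) = 0.8975
σ(-2.56) = 1/(1+e^2.56) = 0.0718
result = [0.0847, 0.8975, 0.0718]

[0.0847, 0.8975, 0.0718]


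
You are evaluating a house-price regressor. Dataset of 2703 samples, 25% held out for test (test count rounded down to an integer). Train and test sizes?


Test = ⌊2703·25/100⌋ = 675
Train = 2703 - 675 = 2028

Train: 2028, Test: 675


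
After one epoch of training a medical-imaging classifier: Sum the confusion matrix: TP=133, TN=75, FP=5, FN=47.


Total = TP + TN + FP + FN
= 133 + 75 + 5 + 47
= 260
(Predicted positive: 138, predicted negative: 122)

260


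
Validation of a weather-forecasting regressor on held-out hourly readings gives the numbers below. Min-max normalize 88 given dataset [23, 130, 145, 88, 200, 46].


min=23, max=200
(88-23)/(200-23) = 65/177 = 0.3672

0.3672


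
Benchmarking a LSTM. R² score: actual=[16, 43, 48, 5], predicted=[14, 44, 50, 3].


ȳ = 28
SS_res = Σ(y-ŷ)² = 13
SS_tot = Σ(y-ȳ)² = 1298
R² = 1 - SS_res/SS_tot = 1 - 0.01 = 0.99

0.99


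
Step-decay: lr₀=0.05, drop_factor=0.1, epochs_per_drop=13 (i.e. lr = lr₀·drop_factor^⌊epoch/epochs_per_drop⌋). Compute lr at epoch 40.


n_drops = ⌊40/13⌋ = 3
lr = 0.05·0.1^3 = 0.05·0.001 = 0.00005

0.00005


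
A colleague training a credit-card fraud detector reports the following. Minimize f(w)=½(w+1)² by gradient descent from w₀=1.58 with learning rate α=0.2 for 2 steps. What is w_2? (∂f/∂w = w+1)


step 1: grad = 1.58+1 = 2.58; w = 1.58 - 0.2·(2.58) = 1.064
step 2: grad = 1.064+1 = 2.064; w = 1.064 - 0.2·(2.064) = 0.6512

0.6512


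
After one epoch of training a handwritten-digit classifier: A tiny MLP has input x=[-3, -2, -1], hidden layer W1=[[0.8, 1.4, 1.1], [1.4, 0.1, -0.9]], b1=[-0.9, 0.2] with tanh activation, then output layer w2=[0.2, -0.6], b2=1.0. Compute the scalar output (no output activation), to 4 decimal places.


z1[0] = (0.8)·(-3) + (1.4)·(-2) + (1.1)·(-1) - 0.9 = -7.2
z1[1] = (1.4)·(-3) + (0.1)·(-2) + (-0.9)·(-1) + 0.2 = -3.3
h = tanh(z1) = [-1.0, -0.9973]
output = (0.2)·(-1.0) + (-0.6)·(-0.9973) + 1.0 = 1.3984

1.3984


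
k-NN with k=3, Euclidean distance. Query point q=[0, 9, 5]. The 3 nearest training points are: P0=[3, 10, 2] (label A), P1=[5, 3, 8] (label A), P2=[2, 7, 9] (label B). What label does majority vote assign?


d(q,P0) = 4.3589  (label A)
d(q,P1) = 8.3666  (label A)
d(q,P2) = 4.899  (label B)
Votes: A=2, B=1
Majority → A

A


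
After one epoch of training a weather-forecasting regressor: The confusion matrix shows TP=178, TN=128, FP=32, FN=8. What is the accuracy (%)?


Accuracy = (TP+TN)/(TP+TN+FP+FN)
= (178+128)/(346)
= 306/346 = 88.44%

88.44%


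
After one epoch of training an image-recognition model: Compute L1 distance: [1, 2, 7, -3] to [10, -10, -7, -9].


d = |1-10| + |2+ 10| + |7+ 7| + |-3+ 9|
  = 9 + 12 + 14 + 6
  = 41

41


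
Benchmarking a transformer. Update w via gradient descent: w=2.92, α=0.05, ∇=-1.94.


w_new = w - α·∇
= 2.92 - 0.05·-1.94
= 2.92 + 0.097
= 3.017

3.017


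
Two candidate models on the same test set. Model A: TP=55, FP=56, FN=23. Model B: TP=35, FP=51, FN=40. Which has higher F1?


Model A: P=55/111=0.4955, R=55/78=0.7051, F1=2PR/(P+R)=2TP/(2TP+FP+FN)=110/189=0.582
Model B: P=35/86=0.407, R=35/75=0.4667, F1=2PR/(P+R)=2TP/(2TP+FP+FN)=70/161=0.4348
0.582 > 0.4348 → Model A

Model A


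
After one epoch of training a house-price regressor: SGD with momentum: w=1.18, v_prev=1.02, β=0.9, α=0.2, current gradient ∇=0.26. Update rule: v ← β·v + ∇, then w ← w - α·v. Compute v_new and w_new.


v_new = 0.9·1.02 + 0.26 = 0.918 + 0.26 = 1.178
w_new = 1.18 - 0.2·1.178 = 1.18 - 0.2356 = 0.9444

v_new=1.178, w_new=0.9444


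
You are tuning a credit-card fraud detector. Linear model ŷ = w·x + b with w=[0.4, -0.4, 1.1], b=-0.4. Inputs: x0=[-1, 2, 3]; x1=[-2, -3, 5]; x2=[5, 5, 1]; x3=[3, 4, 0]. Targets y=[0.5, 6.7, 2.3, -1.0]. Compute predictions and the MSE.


ŷ0 = (0.4)·(-1) + (-0.4)·(2) + (1.1)·(3) - 0.4 = 1.7
ŷ1 = (0.4)·(-2) + (-0.4)·(-3) + (1.1)·(5) - 0.4 = 5.5
ŷ2 = (0.4)·(5) + (-0.4)·(5) + (1.1)·(1) - 0.4 = 0.7
ŷ3 = (0.4)·(3) + (-0.4)·(4) + (1.1)·(0) - 0.4 = -0.8
errors² = [1.44, 1.44, 2.56, 0.04]
MSE = 5.4800/4 = 1.37

1.37


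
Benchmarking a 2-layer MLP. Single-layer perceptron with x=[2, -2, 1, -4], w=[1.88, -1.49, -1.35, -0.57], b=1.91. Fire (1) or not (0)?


z = (2)·(1.88) + (-2)·(-1.49) + (1)·(-1.35) + (-4)·(-0.57) + 1.91
  = 9.58
step(z) = 1 (z≥0)

1


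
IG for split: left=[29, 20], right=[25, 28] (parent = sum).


Parent = [54, 48], H_parent = 0.9975
H_left = 0.9755 (n=49), H_right = 0.9977 (n=53)
H_children = (49/102)·0.9755 + (53/102)·0.9977 = 0.987
IG = 0.9975 - 0.987 = 0.0105

0.0105


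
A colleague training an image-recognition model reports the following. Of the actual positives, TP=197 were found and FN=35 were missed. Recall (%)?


Recall = TP/(TP+FN)
= 197/(197+35)
= 197/232 = 84.91%

84.91%


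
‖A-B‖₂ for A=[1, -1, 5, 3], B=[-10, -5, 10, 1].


d = √((1+ 10)² + (-1+ 5)² + (5-10)² + (3-1)²)
  = √(121 + 16 + 25 + 4)
  = √166 = 12.8841

12.8841


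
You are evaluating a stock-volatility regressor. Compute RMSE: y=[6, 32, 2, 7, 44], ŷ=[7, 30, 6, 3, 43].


MSE = 38/5 = 7.6
RMSE = √(38/5) = 2.7568

2.7568


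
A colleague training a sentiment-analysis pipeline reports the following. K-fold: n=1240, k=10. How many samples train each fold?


Fold size = 1240/10 = 124
Training per fold = 1240 - 124 = 1116

1116


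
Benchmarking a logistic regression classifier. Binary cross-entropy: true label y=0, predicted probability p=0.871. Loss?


BCE = -[y·ln(p) + (1-y)·ln(1-p)]
= -0 - 1·ln(1-0.871)
= -ln(0.129) = 2.0479

2.0479


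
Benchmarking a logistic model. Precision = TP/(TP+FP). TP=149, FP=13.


Precision = TP/(TP+FP)
= 149/(149+13)
= 149/162 = 91.98%

91.98%


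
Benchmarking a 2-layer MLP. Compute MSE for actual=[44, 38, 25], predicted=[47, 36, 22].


Squared errors: (44-47)²=9, (38-36)²=4, (25-22)²=9
Sum = 22
MSE = 22/3 = 22/3

22/3


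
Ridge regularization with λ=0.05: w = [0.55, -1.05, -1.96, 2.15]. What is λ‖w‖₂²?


‖w‖₂² = (0.55)² + (-1.05)² + (-1.96)² + (2.15)²
     = 0.3025 + 1.1025 + 3.8416 + 4.6225
     = 9.8691
λ·‖w‖₂² = 0.05·9.8691 = 0.493455

0.493455


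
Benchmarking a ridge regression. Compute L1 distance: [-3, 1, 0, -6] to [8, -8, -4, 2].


d = |-3-8| + |1+ 8| + |0+ 4| + |-6-2|
  = 11 + 9 + 4 + 8
  = 32

32


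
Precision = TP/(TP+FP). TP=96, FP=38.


Precision = TP/(TP+FP)
= 96/(96+38)
= 96/134 = 71.64%

71.64%


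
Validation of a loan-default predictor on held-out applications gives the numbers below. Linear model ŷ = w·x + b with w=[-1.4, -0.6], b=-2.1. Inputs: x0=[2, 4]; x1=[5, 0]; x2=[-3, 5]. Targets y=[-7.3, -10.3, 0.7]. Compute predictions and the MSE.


ŷ0 = (-1.4)·(2) + (-0.6)·(4) - 2.1 = -7.3
ŷ1 = (-1.4)·(5) + (-0.6)·(0) - 2.1 = -9.1
ŷ2 = (-1.4)·(-3) + (-0.6)·(5) - 2.1 = -0.9
errors² = [0.0, 1.44, 2.56]
MSE = 4.0000/3 = 1.3333

1.3333


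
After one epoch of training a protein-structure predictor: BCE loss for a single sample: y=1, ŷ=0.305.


BCE = -[y·ln(p) + (1-y)·ln(1-p)]
= -1·ln(0.305) - 0
= -ln(0.305) = 1.1874

1.1874


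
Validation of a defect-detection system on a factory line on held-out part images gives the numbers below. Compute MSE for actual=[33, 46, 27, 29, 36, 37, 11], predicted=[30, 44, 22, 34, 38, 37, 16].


Squared errors: (33-30)²=9, (46-44)²=4, (27-22)²=25, (29-34)²=25, (36-38)²=4, (37-37)²=0, (11-16)²=25
Sum = 92
MSE = 92/7 = 92/7

92/7


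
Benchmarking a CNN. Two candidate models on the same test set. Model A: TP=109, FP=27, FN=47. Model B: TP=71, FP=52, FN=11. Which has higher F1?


Model A: P=109/136=0.8015, R=109/156=0.6987, F1=2PR/(P+R)=2TP/(2TP+FP+FN)=218/292=0.7466
Model B: P=71/123=0.5772, R=71/82=0.8659, F1=2PR/(P+R)=2TP/(2TP+FP+FN)=142/205=0.6927
0.7466 > 0.6927 → Model A

Model A


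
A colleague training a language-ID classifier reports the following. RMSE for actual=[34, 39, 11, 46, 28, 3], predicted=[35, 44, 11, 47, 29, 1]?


MSE = 32/6 = 5.3333
RMSE = √(32/6) = 2.3094

2.3094


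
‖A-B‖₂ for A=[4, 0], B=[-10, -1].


d = √((4+ 10)² + (0+ 1)²)
  = √(196 + 1)
  = √197 = 14.0357

14.0357


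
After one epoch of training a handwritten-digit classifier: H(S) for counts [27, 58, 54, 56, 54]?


Probabilities: [27/249, 58/249, 54/249, 56/249, 54/249] ≈ [0.1084, 0.2329, 0.2169, 0.2249, 0.2169]
H = -((27/249)·log₂(27/249) + (58/249)·log₂(58/249) + (54/249)·log₂(54/249) + (56/249)·log₂(56/249) + (54/249)·log₂(54/249))
  = 2.2777 bits

2.2777 bits


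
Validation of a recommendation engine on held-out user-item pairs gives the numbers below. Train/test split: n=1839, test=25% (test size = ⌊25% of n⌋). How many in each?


Test = ⌊1839·25/100⌋ = 459
Train = 1839 - 459 = 1380

Train: 1380, Test: 459


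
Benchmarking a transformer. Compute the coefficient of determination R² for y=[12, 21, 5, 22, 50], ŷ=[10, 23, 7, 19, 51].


ȳ = 22
SS_res = Σ(y-ŷ)² = 22
SS_tot = Σ(y-ȳ)² = 1174
R² = 1 - SS_res/SS_tot = 1 - 0.0187 = 0.9813

0.9813


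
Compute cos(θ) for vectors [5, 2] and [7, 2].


A·B = 5·7 + 2·2 = 39
‖A‖ = √29 = 5.3852, ‖B‖ = √53 = 7.2801
cos = 39/(√29·√53) = 39/√1537 = 0.9948

0.9948


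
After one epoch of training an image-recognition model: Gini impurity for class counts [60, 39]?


Probabilities: [60/99, 39/99] ≈ [0.6061, 0.3939]
Σpᵢ² = (3600 + 1521)/99² = 5121/9801
Gini = 1 - Σpᵢ² = 1 - 5121/9801 = 0.4775

0.4775


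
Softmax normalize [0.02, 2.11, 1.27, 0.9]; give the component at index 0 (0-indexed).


Exponentials: e^0.02=1.0202, e^2.11=8.2482, e^1.27=3.5609, e^0.9=2.4596
Sum = 15.2889
Softmax = [0.0667, 0.5395, 0.2329, 0.1609]
p[0] = 1.0202/15.2889 = 0.0667

0.0667


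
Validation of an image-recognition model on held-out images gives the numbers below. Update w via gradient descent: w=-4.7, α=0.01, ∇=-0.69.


w_new = w - α·∇
= -4.7 - 0.01·-0.69
= -4.7 + 0.0069
= -4.6931

-4.6931


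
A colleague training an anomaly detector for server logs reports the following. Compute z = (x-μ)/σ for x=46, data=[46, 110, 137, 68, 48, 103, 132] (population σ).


μ = 92, σ = 35.2501
z = (46 - 92)/35.2501 = -1.305

-1.305


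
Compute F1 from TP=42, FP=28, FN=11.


Precision = 42/70 = 0.6
Recall = 42/53 = 0.7925
F1 = 2·P·R/(P+R) = 2·TP/(2·TP+FP+FN) = 84/(84+28+11) = 84/123 = 0.6829

0.6829


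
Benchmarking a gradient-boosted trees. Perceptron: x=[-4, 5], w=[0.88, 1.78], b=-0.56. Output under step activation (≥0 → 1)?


z = (-4)·(0.88) + (5)·(1.78) - 0.56
  = 4.82
step(z) = 1 (z≥0)

1


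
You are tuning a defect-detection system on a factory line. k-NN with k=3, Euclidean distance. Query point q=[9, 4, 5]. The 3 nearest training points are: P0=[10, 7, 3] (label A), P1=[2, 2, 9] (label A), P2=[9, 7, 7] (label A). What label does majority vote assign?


d(q,P0) = 3.7417  (label A)
d(q,P1) = 8.3066  (label A)
d(q,P2) = 3.6056  (label A)
Votes: A=3, B=0
Majority → A

A


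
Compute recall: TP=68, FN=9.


Recall = TP/(TP+FN)
= 68/(68+9)
= 68/77 = 88.31%

88.31%


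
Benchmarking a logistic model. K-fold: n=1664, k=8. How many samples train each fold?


Fold size = 1664/8 = 208
Training per fold = 1664 - 208 = 1456

1456


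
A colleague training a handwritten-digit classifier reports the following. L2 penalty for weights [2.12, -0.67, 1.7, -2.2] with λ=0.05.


‖w‖₂² = (2.12)² + (-0.67)² + (1.7)² + (-2.2)²
     = 4.4944 + 0.4489 + 2.89 + 4.84
     = 12.6733
λ·‖w‖₂² = 0.05·12.6733 = 0.633665

0.633665


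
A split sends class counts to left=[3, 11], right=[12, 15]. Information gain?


Parent = [15, 26], H_parent = 0.9474
H_left = 0.7496 (n=14), H_right = 0.9911 (n=27)
H_children = (14/41)·0.7496 + (27/41)·0.9911 = 0.9086
IG = 0.9474 - 0.9086 = 0.0388

0.0388


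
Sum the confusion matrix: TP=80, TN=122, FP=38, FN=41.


Total = TP + TN + FP + FN
= 80 + 122 + 38 + 41
= 281
(Predicted positive: 118, predicted negative: 163)

281


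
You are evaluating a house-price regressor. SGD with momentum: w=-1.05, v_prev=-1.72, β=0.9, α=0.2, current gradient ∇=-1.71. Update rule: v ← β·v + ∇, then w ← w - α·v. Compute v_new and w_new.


v_new = 0.9·-1.72 - 1.71 = -1.548 - 1.71 = -3.258
w_new = -1.05 - 0.2·-3.258 = -1.05 + 0.6516 = -0.3984

v_new=-3.258, w_new=-0.3984


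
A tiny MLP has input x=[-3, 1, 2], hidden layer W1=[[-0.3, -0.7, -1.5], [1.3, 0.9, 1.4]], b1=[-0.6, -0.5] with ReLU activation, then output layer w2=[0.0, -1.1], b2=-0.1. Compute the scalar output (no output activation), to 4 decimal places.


z1[0] = (-0.3)·(-3) + (-0.7)·(1) + (-1.5)·(2) - 0.6 = -3.4
z1[1] = (1.3)·(-3) + (0.9)·(1) + (1.4)·(2) - 0.5 = -0.7
h = ReLU(z1) = [0.0, 0.0]
output = (0.0)·(0.0) + (-1.1)·(0.0) - 0.1 = -0.1

-0.1


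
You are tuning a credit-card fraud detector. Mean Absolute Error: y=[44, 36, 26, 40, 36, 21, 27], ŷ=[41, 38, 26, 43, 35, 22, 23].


Absolute errors: |44-41|=3, |36-38|=2, |26-26|=0, |40-43|=3, |36-35|=1, |21-22|=1, |27-23|=4
Sum = 14
MAE = 14/7 = 2

2


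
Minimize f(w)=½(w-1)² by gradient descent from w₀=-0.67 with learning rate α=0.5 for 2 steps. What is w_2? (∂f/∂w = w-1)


step 1: grad = -0.67-1 = -1.67; w = -0.67 - 0.5·(-1.67) = 0.165
step 2: grad = 0.165-1 = -0.835; w = 0.165 - 0.5·(-0.835) = 0.5825

0.5825


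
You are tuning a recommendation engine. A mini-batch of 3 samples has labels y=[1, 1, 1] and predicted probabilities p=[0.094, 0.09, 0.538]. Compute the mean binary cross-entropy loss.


L[0] = -ln(0.094) = 2.3645
L[1] = -ln(0.09) = 2.4079
L[2] = -ln(0.538) = 0.6199
mean = (2.3645 + 2.4079 + 0.6199)/3 = 1.7974

1.7974


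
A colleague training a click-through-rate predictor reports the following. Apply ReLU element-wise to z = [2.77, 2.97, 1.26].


ReLU(2.77) = max(0, 2.77) = 2.77
ReLU(2.97) = max(0, 2.97) = 2.97
ReLU(1.26) = max(0, 1.26) = 1.26
result = [2.77, 2.97, 1.26]

[2.77, 2.97, 1.26]


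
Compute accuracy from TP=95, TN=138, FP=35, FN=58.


Accuracy = (TP+TN)/(TP+TN+FP+FN)
= (95+138)/(326)
= 233/326 = 71.47%

71.47%


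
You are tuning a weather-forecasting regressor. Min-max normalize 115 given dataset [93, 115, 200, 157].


min=93, max=200
(115-93)/(200-93) = 22/107 = 0.2056

0.2056


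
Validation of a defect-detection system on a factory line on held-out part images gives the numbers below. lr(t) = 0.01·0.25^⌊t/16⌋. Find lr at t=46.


n_drops = ⌊46/16⌋ = 2
lr = 0.01·0.25^2 = 0.01·0.0625 = 0.000625

0.000625


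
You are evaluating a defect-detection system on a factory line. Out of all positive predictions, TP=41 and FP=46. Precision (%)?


Precision = TP/(TP+FP)
= 41/(41+46)
= 41/87 = 47.13%

47.13%


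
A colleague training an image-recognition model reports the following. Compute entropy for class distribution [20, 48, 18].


Probabilities: [20/86, 48/86, 18/86] ≈ [0.2326, 0.5581, 0.2093]
H = -((20/86)·log₂(20/86) + (48/86)·log₂(48/86) + (18/86)·log₂(18/86))
  = 1.4312 bits

1.4312 bits


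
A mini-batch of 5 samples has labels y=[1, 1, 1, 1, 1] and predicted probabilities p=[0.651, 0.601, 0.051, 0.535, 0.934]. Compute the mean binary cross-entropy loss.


L[0] = -ln(0.651) = 0.4292
L[1] = -ln(0.601) = 0.5092
L[2] = -ln(0.051) = 2.9759
L[3] = -ln(0.535) = 0.6255
L[4] = -ln(0.934) = 0.0683
mean = (0.4292 + 0.5092 + 2.9759 + 0.6255 + 0.0683)/5 = 0.9216

0.9216


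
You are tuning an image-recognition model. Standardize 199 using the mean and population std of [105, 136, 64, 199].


μ = 126, σ = 49.2798
z = (199 - 126)/49.2798 = 1.4813

1.4813


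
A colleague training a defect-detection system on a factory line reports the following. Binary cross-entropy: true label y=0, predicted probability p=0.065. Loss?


BCE = -[y·ln(p) + (1-y)·ln(1-p)]
= -0 - 1·ln(1-0.065)
= -ln(0.935) = 0.0672

0.0672


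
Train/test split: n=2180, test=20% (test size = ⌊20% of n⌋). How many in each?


Test = ⌊2180·20/100⌋ = 436
Train = 2180 - 436 = 1744

Train: 1744, Test: 436


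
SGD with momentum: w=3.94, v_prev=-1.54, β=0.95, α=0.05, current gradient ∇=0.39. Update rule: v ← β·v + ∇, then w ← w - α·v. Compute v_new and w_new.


v_new = 0.95·-1.54 + 0.39 = -1.463 + 0.39 = -1.073
w_new = 3.94 - 0.05·-1.073 = 3.94 + 0.05365 = 3.99365

v_new=-1.073, w_new=3.99365


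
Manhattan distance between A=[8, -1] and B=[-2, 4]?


d = |8+ 2| + |-1-4|
  = 10 + 5
  = 15

15


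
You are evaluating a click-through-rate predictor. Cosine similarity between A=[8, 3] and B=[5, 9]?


A·B = 8·5 + 3·9 = 67
‖A‖ = √73 = 8.544, ‖B‖ = √106 = 10.2956
cos = 67/(√73·√106) = 67/√7738 = 0.7617

0.7617


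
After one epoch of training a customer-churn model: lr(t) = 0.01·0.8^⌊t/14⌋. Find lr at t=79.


n_drops = ⌊79/14⌋ = 5
lr = 0.01·0.8^5 = 0.01·0.32768 = 0.0032768

0.0032768


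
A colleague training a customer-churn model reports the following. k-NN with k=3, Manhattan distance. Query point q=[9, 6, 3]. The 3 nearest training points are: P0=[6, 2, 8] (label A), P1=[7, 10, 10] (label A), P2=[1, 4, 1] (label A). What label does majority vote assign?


d(q,P0) = 12  (label A)
d(q,P1) = 13  (label A)
d(q,P2) = 12  (label A)
Votes: A=3, B=0
Majority → A

A


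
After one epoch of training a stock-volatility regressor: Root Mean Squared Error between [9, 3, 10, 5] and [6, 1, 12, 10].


MSE = 42/4 = 10.5
RMSE = √(42/4) = 3.2404

3.2404


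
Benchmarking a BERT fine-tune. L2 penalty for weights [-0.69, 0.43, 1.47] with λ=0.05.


‖w‖₂² = (-0.69)² + (0.43)² + (1.47)²
     = 0.4761 + 0.1849 + 2.1609
     = 2.8219
λ·‖w‖₂² = 0.05·2.8219 = 0.141095

0.141095


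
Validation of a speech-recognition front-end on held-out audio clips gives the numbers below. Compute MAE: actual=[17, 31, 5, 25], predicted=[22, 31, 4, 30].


Absolute errors: |17-22|=5, |31-31|=0, |5-4|=1, |25-30|=5
Sum = 11
MAE = 11/4 = 11/4

11/4


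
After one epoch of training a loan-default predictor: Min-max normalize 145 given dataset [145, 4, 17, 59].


min=4, max=145
(145-4)/(145-4) = 141/141 = 1.0

1.0


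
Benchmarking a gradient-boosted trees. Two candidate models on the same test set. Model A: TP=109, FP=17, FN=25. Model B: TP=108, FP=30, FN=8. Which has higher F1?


Model A: P=109/126=0.8651, R=109/134=0.8134, F1=2PR/(P+R)=2TP/(2TP+FP+FN)=218/260=0.8385
Model B: P=108/138=0.7826, R=108/116=0.931, F1=2PR/(P+R)=2TP/(2TP+FP+FN)=216/254=0.8504
0.8385 < 0.8504 → Model B

Model B


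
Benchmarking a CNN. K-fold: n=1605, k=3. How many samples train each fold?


Fold size = 1605/3 = 535
Training per fold = 1605 - 535 = 1070

1070


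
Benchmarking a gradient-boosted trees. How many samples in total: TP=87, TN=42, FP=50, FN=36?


Total = TP + TN + FP + FN
= 87 + 42 + 50 + 36
= 215
(Predicted positive: 137, predicted negative: 78)

215


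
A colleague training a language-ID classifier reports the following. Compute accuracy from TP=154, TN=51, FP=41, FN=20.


Accuracy = (TP+TN)/(TP+TN+FP+FN)
= (154+51)/(266)
= 205/266 = 77.07%

77.07%


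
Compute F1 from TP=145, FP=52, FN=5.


Precision = 145/197 = 0.736
Recall = 145/150 = 0.9667
F1 = 2·P·R/(P+R) = 2·TP/(2·TP+FP+FN) = 290/(290+52+5) = 290/347 = 0.8357

0.8357


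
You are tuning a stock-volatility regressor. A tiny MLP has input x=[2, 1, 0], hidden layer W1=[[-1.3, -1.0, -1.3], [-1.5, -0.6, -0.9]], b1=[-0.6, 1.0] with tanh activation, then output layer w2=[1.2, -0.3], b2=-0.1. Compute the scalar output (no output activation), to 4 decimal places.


z1[0] = (-1.3)·(2) + (-1.0)·(1) + (-1.3)·(0) - 0.6 = -4.2
z1[1] = (-1.5)·(2) + (-0.6)·(1) + (-0.9)·(0) + 1.0 = -2.6
h = tanh(z1) = [-0.9996, -0.989]
output = (1.2)·(-0.9996) + (-0.3)·(-0.989) - 0.1 = -1.0028

-1.0028


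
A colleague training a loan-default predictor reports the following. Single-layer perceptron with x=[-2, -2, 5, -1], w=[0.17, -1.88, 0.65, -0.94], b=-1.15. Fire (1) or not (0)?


z = (-2)·(0.17) + (-2)·(-1.88) + (5)·(0.65) + (-1)·(-0.94) - 1.15
  = 6.46
step(z) = 1 (z≥0)

1


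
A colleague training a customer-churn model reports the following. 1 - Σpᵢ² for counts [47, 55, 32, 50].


Probabilities: [47/184, 55/184, 32/184, 50/184] ≈ [0.2554, 0.2989, 0.1739, 0.2717]
Σpᵢ² = (2209 + 3025 + 1024 + 2500)/184² = 8758/33856
Gini = 1 - Σpᵢ² = 1 - 8758/33856 = 0.7413

0.7413


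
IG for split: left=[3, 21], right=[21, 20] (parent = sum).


Parent = [24, 41], H_parent = 0.9501
H_left = 0.5436 (n=24), H_right = 0.9996 (n=41)
H_children = (24/65)·0.5436 + (41/65)·0.9996 = 0.8312
IG = 0.9501 - 0.8312 = 0.1189

0.1189


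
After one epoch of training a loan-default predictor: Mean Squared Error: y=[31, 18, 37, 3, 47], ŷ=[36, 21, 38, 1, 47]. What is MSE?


Squared errors: (31-36)²=25, (18-21)²=9, (37-38)²=1, (3-1)²=4, (47-47)²=0
Sum = 39
MSE = 39/5 = 39/5

39/5


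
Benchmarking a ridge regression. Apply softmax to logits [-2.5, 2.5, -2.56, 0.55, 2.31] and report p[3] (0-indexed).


Exponentials: e^-2.5=0.0821, e^2.5=12.1825, e^-2.56=0.0773, e^0.55=1.7333, e^2.31=10.0744
Sum = 24.1496
Softmax = [0.0034, 0.5045, 0.0032, 0.0718, 0.4172]
p[3] = 1.7333/24.1496 = 0.0718

0.0718


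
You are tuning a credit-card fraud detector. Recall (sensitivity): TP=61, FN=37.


Recall = TP/(TP+FN)
= 61/(61+37)
= 61/98 = 62.24%

62.24%


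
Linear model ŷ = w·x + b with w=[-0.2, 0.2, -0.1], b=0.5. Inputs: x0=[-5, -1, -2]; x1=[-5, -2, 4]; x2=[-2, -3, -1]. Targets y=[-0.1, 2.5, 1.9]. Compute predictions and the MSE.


ŷ0 = (-0.2)·(-5) + (0.2)·(-1) + (-0.1)·(-2) + 0.5 = 1.5
ŷ1 = (-0.2)·(-5) + (0.2)·(-2) + (-0.1)·(4) + 0.5 = 0.7
ŷ2 = (-0.2)·(-2) + (0.2)·(-3) + (-0.1)·(-1) + 0.5 = 0.4
errors² = [2.56, 3.24, 2.25]
MSE = 8.0500/3 = 2.6833

2.6833


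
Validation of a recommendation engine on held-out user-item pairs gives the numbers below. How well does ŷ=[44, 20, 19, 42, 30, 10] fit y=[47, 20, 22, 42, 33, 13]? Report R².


ȳ = 29.5
SS_res = Σ(y-ŷ)² = 36
SS_tot = Σ(y-ȳ)² = 893.5
R² = 1 - SS_res/SS_tot = 1 - 0.0403 = 0.9597

0.9597


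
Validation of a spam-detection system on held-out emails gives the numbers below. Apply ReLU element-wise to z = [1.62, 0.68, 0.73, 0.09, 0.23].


ReLU(1.62) = max(0, 1.62) = 1.62
ReLU(0.68) = max(0, 0.68) = 0.68
ReLU(0.73) = max(0, 0.73) = 0.73
ReLU(0.09) = max(0, 0.09) = 0.09
ReLU(0.23) = max(0, 0.23) = 0.23
result = [1.62, 0.68, 0.73, 0.09, 0.23]

[1.62, 0.68, 0.73, 0.09, 0.23]


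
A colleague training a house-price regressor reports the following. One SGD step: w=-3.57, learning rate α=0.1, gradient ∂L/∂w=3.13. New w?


w_new = w - α·∇
= -3.57 - 0.1·3.13
= -3.57 - 0.313
= -3.883

-3.883


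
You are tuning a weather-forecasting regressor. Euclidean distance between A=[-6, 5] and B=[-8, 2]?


d = √((-6+ 8)² + (5-2)²)
  = √(4 + 9)
  = √13 = 3.6056

3.6056


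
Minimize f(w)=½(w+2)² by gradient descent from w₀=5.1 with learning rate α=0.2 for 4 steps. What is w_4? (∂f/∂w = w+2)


step 1: grad = 5.1+2 = 7.1; w = 5.1 - 0.2·(7.1) = 3.68
step 2: grad = 3.68+2 = 5.68; w = 3.68 - 0.2·(5.68) = 2.544
step 3: grad = 2.544+2 = 4.544; w = 2.544 - 0.2·(4.544) = 1.6352
step 4: grad = 1.6352+2 = 3.6352; w = 1.6352 - 0.2·(3.6352) = 0.90816

0.90816


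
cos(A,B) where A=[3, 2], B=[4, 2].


A·B = 3·4 + 2·2 = 16
‖A‖ = √13 = 3.6056, ‖B‖ = √20 = 4.4721
cos = 16/(√13·√20) = 16/√260 = 0.9923

0.9923


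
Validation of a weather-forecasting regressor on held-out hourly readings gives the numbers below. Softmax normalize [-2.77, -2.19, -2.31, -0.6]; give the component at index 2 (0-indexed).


Exponentials: e^-2.77=0.0627, e^-2.19=0.1119, e^-2.31=0.0993, e^-0.6=0.5488
Sum = 0.8227
Softmax = [0.0762, 0.136, 0.1207, 0.6671]
p[2] = 0.0993/0.8227 = 0.1207

0.1207


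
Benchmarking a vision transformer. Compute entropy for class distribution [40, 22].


Probabilities: [40/62, 22/62] ≈ [0.6452, 0.3548]
H = -((40/62)·log₂(40/62) + (22/62)·log₂(22/62))
  = 0.9383 bits

0.9383 bits


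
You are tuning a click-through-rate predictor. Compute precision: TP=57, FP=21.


Precision = TP/(TP+FP)
= 57/(57+21)
= 57/78 = 73.08%

73.08%


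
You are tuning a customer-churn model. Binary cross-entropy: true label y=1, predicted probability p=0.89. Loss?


BCE = -[y·ln(p) + (1-y)·ln(1-p)]
= -1·ln(0.89) - 0
= -ln(0.89) = 0.1165

0.1165


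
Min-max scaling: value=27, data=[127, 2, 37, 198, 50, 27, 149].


min=2, max=198
(27-2)/(198-2) = 25/196 = 0.1276

0.1276


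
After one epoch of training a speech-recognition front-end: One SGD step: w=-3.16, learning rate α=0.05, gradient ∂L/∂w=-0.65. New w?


w_new = w - α·∇
= -3.16 - 0.05·-0.65
= -3.16 + 0.0325
= -3.1275

-3.1275


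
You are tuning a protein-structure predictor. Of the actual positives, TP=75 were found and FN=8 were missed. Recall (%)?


Recall = TP/(TP+FN)
= 75/(75+8)
= 75/83 = 90.36%

90.36%


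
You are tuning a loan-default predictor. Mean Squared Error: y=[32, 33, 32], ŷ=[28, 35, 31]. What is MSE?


Squared errors: (32-28)²=16, (33-35)²=4, (32-31)²=1
Sum = 21
MSE = 21/3 = 7

7


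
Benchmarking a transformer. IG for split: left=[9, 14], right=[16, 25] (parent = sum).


Parent = [25, 39], H_parent = 0.9652
H_left = 0.9656 (n=23), H_right = 0.965 (n=41)
H_children = (23/64)·0.9656 + (41/64)·0.965 = 0.9652
IG = 0.9652 - 0.9652 = 0.0

0.0


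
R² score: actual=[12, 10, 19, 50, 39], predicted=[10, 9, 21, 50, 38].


ȳ = 26
SS_res = Σ(y-ŷ)² = 10
SS_tot = Σ(y-ȳ)² = 1246
R² = 1 - SS_res/SS_tot = 1 - 0.008 = 0.992

0.992


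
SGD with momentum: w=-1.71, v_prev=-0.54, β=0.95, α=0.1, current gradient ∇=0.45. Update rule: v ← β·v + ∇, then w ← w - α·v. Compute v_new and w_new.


v_new = 0.95·-0.54 + 0.45 = -0.513 + 0.45 = -0.063
w_new = -1.71 - 0.1·-0.063 = -1.71 + 0.0063 = -1.7037

v_new=-0.063, w_new=-1.7037


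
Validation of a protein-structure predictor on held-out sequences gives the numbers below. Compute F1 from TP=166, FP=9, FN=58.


Precision = 166/175 = 0.9486
Recall = 166/224 = 0.7411
F1 = 2·P·R/(P+R) = 2·TP/(2·TP+FP+FN) = 332/(332+9+58) = 332/399 = 0.8321

0.8321


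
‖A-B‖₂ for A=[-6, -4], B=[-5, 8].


d = √((-6+ 5)² + (-4-8)²)
  = √(1 + 144)
  = √145 = 12.0416

12.0416


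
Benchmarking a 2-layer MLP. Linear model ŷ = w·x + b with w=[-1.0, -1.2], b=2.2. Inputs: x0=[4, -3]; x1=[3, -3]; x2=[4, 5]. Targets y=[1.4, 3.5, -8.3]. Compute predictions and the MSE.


ŷ0 = (-1.0)·(4) + (-1.2)·(-3) + 2.2 = 1.8
ŷ1 = (-1.0)·(3) + (-1.2)·(-3) + 2.2 = 2.8
ŷ2 = (-1.0)·(4) + (-1.2)·(5) + 2.2 = -7.8
errors² = [0.16, 0.49, 0.25]
MSE = 0.9000/3 = 0.3

0.3


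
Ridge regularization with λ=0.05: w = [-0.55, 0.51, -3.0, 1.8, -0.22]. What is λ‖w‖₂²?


‖w‖₂² = (-0.55)² + (0.51)² + (-3.0)² + (1.8)² + (-0.22)²
     = 0.3025 + 0.2601 + 9 + 3.24 + 0.0484
     = 12.851
λ·‖w‖₂² = 0.05·12.851 = 0.64255

0.64255


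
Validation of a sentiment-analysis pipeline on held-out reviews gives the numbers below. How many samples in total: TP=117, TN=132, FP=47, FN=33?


Total = TP + TN + FP + FN
= 117 + 132 + 47 + 33
= 329
(Predicted positive: 164, predicted negative: 165)

329


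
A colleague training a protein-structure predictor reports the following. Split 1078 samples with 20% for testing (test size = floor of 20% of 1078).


Test = ⌊1078·20/100⌋ = 215
Train = 1078 - 215 = 863

Train: 863, Test: 215


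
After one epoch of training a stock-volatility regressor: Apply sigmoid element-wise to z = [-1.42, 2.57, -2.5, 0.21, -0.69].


σ(-1.42) = 1/(1+e^1.42) = 0.1947
σ(2.57) = 1/(1+e^-2.57) = 0.9289
σ(-2.5) = 1/(1+e^2.5) = 0.0759
σ(0.21) = 1/(1+e^-0.21) = 0.5523
σ(-0.69) = 1/(1+e^0.69) = 0.334
result = [0.1947, 0.9289, 0.0759, 0.5523, 0.334]

[0.1947, 0.9289, 0.0759, 0.5523, 0.334]


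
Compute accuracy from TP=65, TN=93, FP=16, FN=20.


Accuracy = (TP+TN)/(TP+TN+FP+FN)
= (65+93)/(194)
= 158/194 = 81.44%

81.44%


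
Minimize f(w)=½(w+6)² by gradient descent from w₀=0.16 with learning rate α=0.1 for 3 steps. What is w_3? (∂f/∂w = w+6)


step 1: grad = 0.16+6 = 6.16; w = 0.16 - 0.1·(6.16) = -0.456
step 2: grad = -0.456+6 = 5.544; w = -0.456 - 0.1·(5.544) = -1.0104
step 3: grad = -1.0104+6 = 4.9896; w = -1.0104 - 0.1·(4.9896) = -1.50936

-1.50936
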